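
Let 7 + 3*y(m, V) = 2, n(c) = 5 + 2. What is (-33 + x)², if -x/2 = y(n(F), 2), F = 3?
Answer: 7921/9 ≈ 880.11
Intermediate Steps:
n(c) = 7
y(m, V) = -5/3 (y(m, V) = -7/3 + (⅓)*2 = -7/3 + ⅔ = -5/3)
x = 10/3 (x = -2*(-5/3) = 10/3 ≈ 3.3333)
(-33 + x)² = (-33 + 10/3)² = (-89/3)² = 7921/9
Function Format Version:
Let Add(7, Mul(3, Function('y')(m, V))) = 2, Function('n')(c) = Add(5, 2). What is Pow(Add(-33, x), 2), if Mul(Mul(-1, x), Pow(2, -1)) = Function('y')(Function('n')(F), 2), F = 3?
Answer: Rational(7921, 9) ≈ 880.11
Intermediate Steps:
Function('n')(c) = 7
Function('y')(m, V) = Rational(-5, 3) (Function('y')(m, V) = Add(Rational(-7, 3), Mul(Rational(1, 3), 2)) = Add(Rational(-7, 3), Rational(2, 3)) = Rational(-5, 3))
x = Rational(10, 3) (x = Mul(-2, Rational(-5, 3)) = Rational(10, 3) ≈ 3.3333)
Pow(Add(-33, x), 2) = Pow(Add(-33, Rational(10, 3)), 2) = Pow(Rational(-89, 3), 2) = Rational(7921, 9)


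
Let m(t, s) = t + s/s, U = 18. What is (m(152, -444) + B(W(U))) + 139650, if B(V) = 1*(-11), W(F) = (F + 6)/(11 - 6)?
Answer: 139792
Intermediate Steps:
W(F) = 6/5 + F/5 (W(F) = (6 + F)/5 = (6 + F)*(⅕) = 6/5 + F/5)
B(V) = -11
m(t, s) = 1 + t (m(t, s) = t + 1 = 1 + t)
(m(152, -444) + B(W(U))) + 139650 = ((1 + 152) - 11) + 139650 = (153 - 11) + 139650 = 142 + 139650 = 139792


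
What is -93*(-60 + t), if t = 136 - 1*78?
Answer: 186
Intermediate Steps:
t = 58 (t = 136 - 78 = 58)
-93*(-60 + t) = -93*(-60 + 58) = -93*(-2) = 186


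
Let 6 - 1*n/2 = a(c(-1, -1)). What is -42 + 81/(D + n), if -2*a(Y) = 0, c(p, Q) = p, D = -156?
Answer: -681/16 ≈ -42.563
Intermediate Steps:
a(Y) = 0 (a(Y) = -½*0 = 0)
n = 12 (n = 12 - 2*0 = 12 + 0 = 12)
-42 + 81/(D + n) = -42 + 81/(-156 + 12) = -42 + 81/(-144) = -42 + 81*(-1/144) = -42 - 9/16 = -681/16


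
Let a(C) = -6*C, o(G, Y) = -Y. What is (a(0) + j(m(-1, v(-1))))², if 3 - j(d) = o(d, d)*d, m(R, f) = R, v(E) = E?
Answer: 16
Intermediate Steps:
j(d) = 3 + d² (j(d) = 3 - (-d)*d = 3 - (-1)*d² = 3 + d²)
(a(0) + j(m(-1, v(-1))))² = (-6*0 + (3 + (-1)²))² = (0 + (3 + 1))² = (0 + 4)² = 4² = 16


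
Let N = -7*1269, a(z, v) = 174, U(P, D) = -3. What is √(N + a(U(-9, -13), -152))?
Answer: I*√8709 ≈ 93.322*I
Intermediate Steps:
N = -8883
√(N + a(U(-9, -13), -152)) = √(-8883 + 174) = √(-8709) = I*√8709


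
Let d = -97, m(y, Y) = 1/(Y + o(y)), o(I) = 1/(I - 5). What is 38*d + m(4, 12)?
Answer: -40545/11 ≈ -3685.9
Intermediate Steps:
o(I) = 1/(-5 + I)
m(y, Y) = 1/(Y + 1/(-5 + y))
38*d + m(4, 12) = 38*(-97) + (-5 + 4)/(1 + 12*(-5 + 4)) = -3686 - 1/(1 + 12*(-1)) = -3686 - 1/(1 - 12) = -3686 - 1/(-11) = -3686 - 1/11*(-1) = -3686 + 1/11 = -40545/11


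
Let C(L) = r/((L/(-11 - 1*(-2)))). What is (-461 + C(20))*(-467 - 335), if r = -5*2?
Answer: 366113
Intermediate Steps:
r = -10
C(L) = 90/L (C(L) = -10*(-11 - 1*(-2))/L = -10*(-11 + 2)/L = -10*(-9/L) = -(-90)/L = 90/L)
(-461 + C(20))*(-467 - 335) = (-461 + 90/20)*(-467 - 335) = (-461 + 90*(1/20))*(-802) = (-461 + 9/2)*(-802) = -913/2*(-802) = 366113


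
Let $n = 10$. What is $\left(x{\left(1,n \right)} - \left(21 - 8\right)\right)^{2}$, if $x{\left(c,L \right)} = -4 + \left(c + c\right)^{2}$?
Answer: $169$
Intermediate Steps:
$x{\left(c,L \right)} = -4 + 4 c^{2}$ ($x{\left(c,L \right)} = -4 + \left(2 c\right)^{2} = -4 + 4 c^{2}$)
$\left(x{\left(1,n \right)} - \left(21 - 8\right)\right)^{2} = \left(\left(-4 + 4 \cdot 1^{2}\right) - \left(21 - 8\right)\right)^{2} = \left(\left(-4 + 4 \cdot 1\right) - 13\right)^{2} = \left(\left(-4 + 4\right) - 13\right)^{2} = \left(0 - 13\right)^{2} = \left(-13\right)^{2} = 169$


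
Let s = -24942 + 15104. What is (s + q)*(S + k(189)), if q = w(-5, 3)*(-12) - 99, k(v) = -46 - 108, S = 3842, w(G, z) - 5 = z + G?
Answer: -36780424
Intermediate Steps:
s = -9838
w(G, z) = 5 + G + z (w(G, z) = 5 + (z + G) = 5 + (G + z) = 5 + G + z)
k(v) = -154
q = -135 (q = (5 - 5 + 3)*(-12) - 99 = 3*(-12) - 99 = -36 - 99 = -135)
(s + q)*(S + k(189)) = (-9838 - 135)*(3842 - 154) = -9973*3688 = -36780424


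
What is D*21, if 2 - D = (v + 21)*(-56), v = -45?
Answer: -28182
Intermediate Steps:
D = -1342 (D = 2 - (-45 + 21)*(-56) = 2 - (-24)*(-56) = 2 - 1*1344 = 2 - 1344 = -1342)
D*21 = -1342*21 = -28182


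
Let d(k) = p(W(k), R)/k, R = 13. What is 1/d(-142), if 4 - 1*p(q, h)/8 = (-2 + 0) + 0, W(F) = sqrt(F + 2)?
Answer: -71/24 ≈ -2.9583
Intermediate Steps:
W(F) = sqrt(2 + F)
p(q, h) = 48 (p(q, h) = 32 - 8*((-2 + 0) + 0) = 32 - 8*(-2 + 0) = 32 - 8*(-2) = 32 + 16 = 48)
d(k) = 48/k
1/d(-142) = 1/(48/(-142)) = 1/(48*(-1/142)) = 1/(-24/71) = -71/24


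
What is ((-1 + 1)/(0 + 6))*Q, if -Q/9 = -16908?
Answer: 0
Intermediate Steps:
Q = 152172 (Q = -9*(-16908) = 152172)
((-1 + 1)/(0 + 6))*Q = ((-1 + 1)/(0 + 6))*152172 = (0/6)*152172 = (0*(1/6))*152172 = 0*152172 = 0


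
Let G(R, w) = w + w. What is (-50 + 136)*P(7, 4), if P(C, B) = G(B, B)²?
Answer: 5504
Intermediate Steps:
G(R, w) = 2*w
P(C, B) = 4*B² (P(C, B) = (2*B)² = 4*B²)
(-50 + 136)*P(7, 4) = (-50 + 136)*(4*4²) = 86*(4*16) = 86*64 = 5504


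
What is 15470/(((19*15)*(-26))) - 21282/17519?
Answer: -3297835/998583 ≈ -3.3025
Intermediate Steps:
15470/(((19*15)*(-26))) - 21282/17519 = 15470/((285*(-26))) - 21282*1/17519 = 15470/(-7410) - 21282/17519 = 15470*(-1/7410) - 21282/17519 = -119/57 - 21282/17519 = -3297835/998583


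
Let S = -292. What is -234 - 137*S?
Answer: 39770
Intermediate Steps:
-234 - 137*S = -234 - 137*(-292) = -234 + 40004 = 39770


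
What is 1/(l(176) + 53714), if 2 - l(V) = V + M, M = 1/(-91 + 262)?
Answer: 171/9155339 ≈ 1.8678e-5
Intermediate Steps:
M = 1/171 ≈ 0.0058480
l(V) = 341/171 - V (l(V) = 2 - (V + 1/171) = 2 - (1/171 + V) = 2 + (-1/171 - V) = 341/171 - V)
1/(l(176) + 53714) = 1/((341/171 - 1*176) + 53714) = 1/((341/171 - 176) + 53714) = 1/(-29755/171 + 53714) = 1/(9155339/171) = 171/9155339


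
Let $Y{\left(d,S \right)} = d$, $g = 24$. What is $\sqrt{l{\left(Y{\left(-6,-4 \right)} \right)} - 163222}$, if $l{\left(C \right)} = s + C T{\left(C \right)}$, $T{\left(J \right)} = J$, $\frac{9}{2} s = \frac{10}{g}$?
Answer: $\frac{i \sqrt{52872234}}{18} \approx 403.96 i$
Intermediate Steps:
$s = \frac{5}{54}$ ($s = \frac{2 \cdot \frac{10}{24}}{9} = \frac{2 \cdot 10 \cdot \frac{1}{24}}{9} = \frac{2}{9} \cdot \frac{5}{12} = \frac{5}{54} \approx 0.092593$)
$l{\left(C \right)} = \frac{5}{54} + C^{2}$ ($l{\left(C \right)} = \frac{5}{54} + C C = \frac{5}{54} + C^{2}$)
$\sqrt{l{\left(Y{\left(-6,-4 \right)} \right)} - 163222} = \sqrt{\left(\frac{5}{54} + \left(-6\right)^{2}\right) - 163222} = \sqrt{\left(\frac{5}{54} + 36\right) - 163222} = \sqrt{\frac{1949}{54} - 163222} = \sqrt{- \frac{8812039}{54}} = \frac{i \sqrt{52872234}}{18}$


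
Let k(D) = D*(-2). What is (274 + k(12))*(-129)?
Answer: -32250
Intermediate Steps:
k(D) = -2*D
(274 + k(12))*(-129) = (274 - 2*12)*(-129) = (274 - 24)*(-129) = 250*(-129) = -32250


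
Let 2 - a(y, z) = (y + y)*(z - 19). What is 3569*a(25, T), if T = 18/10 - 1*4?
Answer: 3790278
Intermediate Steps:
T = -11/5 (T = 18*(⅒) - 4 = 9/5 - 4 = -11/5 ≈ -2.2000)
a(y, z) = 2 - 2*y*(-19 + z) (a(y, z) = 2 - (y + y)*(z - 19) = 2 - 2*y*(-19 + z))
3569*a(25, T) = 3569*(2 + 38*25 - 2*25*(-11/5)) = 3569*(2 + 950 + 110) = 3569*1062 = 3790278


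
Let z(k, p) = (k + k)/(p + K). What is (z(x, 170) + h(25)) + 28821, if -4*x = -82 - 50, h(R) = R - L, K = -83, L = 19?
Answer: 836005/29 ≈ 28828.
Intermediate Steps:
h(R) = -19 + R (h(R) = R - 1*19 = R - 19 = -19 + R)
x = 33 (x = -(-82 - 50)/4 = -¼*(-132) = 33)
z(k, p) = 2*k/(-83 + p) (z(k, p) = (k + k)/(p - 83) = (2*k)/(-83 + p) = 2*k/(-83 + p))
(z(x, 170) + h(25)) + 28821 = (2*33/(-83 + 170) + (-19 + 25)) + 28821 = (2*33/87 + 6) + 28821 = (2*33*(1/87) + 6) + 28821 = (22/29 + 6) + 28821 = 196/29 + 28821 = 836005/29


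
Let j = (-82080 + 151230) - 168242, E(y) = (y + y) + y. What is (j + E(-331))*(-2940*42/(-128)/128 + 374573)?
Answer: -76779300879815/2048 ≈ -3.7490e+10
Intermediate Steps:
E(y) = 3*y (E(y) = 2*y + y = 3*y)
j = -99092 (j = 69150 - 168242 = -99092)
(j + E(-331))*(-2940*42/(-128)/128 + 374573) = (-99092 + 3*(-331))*(-2940*42/(-128)/128 + 374573) = (-99092 - 993)*(-2940*42*(-1/128)/128 + 374573) = -100085*(-(-15435)/(16*128) + 374573) = -100085*(-2940*(-21/8192) + 374573) = -100085*(15435/2048 + 374573) = -100085*767140939/2048 = -76779300879815/2048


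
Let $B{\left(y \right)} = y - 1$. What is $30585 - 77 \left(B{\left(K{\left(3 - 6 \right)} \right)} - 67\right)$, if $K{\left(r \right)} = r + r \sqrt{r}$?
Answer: $36052 + 231 i \sqrt{3} \approx 36052.0 + 400.1 i$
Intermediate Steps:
$K{\left(r \right)} = r + r^{\frac{3}{2}}$
$B{\left(y \right)} = -1 + y$
$30585 - 77 \left(B{\left(K{\left(3 - 6 \right)} \right)} - 67\right) = 30585 - 77 \left(\left(-1 + \left(\left(3 - 6\right) + \left(3 - 6\right)^{\frac{3}{2}}\right)\right) - 67\right) = 30585 - 77 \left(\left(-1 - \left(3 - \left(-3\right)^{\frac{3}{2}}\right)\right) - 67\right) = 30585 - 77 \left(\left(-1 - \left(3 + 3 i \sqrt{3}\right)\right) - 67\right) = 30585 - 77 \left(\left(-4 - 3 i \sqrt{3}\right) - 67\right) = 30585 - 77 \left(-71 - 3 i \sqrt{3}\right) = 30585 - \left(-5467 - 231 i \sqrt{3}\right) = 30585 + \left(5467 + 231 i \sqrt{3}\right) = 36052 + 231 i \sqrt{3}$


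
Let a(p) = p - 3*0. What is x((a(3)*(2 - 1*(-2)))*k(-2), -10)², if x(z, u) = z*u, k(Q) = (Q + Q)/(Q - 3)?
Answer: 9216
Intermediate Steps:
k(Q) = 2*Q/(-3 + Q) (k(Q) = (2*Q)/(-3 + Q) = 2*Q/(-3 + Q))
a(p) = p (a(p) = p + 0 = p)
x(z, u) = u*z
x((a(3)*(2 - 1*(-2)))*k(-2), -10)² = (-10*3*(2 - 1*(-2))*2*(-2)/(-3 - 2))² = (-10*3*(2 + 2)*2*(-2)/(-5))² = (-10*3*4*2*(-2)*(-⅕))² = (-120*4/5)² = (-10*48/5)² = (-96)² = 9216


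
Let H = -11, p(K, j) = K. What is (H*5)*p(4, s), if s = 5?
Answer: -220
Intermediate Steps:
(H*5)*p(4, s) = -11*5*4 = -55*4 = -220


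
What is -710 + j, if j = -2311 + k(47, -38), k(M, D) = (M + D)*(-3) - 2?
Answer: -3050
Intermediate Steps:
k(M, D) = -2 - 3*D - 3*M (k(M, D) = (D + M)*(-3) - 2 = (-3*D - 3*M) - 2 = -2 - 3*D - 3*M)
j = -2340 (j = -2311 + (-2 - 3*(-38) - 3*47) = -2311 + (-2 + 114 - 141) = -2311 - 29 = -2340)
-710 + j = -710 - 2340 = -3050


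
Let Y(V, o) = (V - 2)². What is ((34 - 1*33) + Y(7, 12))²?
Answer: 676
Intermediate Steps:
Y(V, o) = (-2 + V)²
((34 - 1*33) + Y(7, 12))² = ((34 - 1*33) + (-2 + 7)²)² = ((34 - 33) + 5²)² = (1 + 25)² = 26² = 676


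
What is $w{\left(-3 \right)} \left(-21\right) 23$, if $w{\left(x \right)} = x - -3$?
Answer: $0$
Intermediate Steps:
$w{\left(x \right)} = 3 + x$ ($w{\left(x \right)} = x + 3 = 3 + x$)
$w{\left(-3 \right)} \left(-21\right) 23 = \left(3 - 3\right) \left(-21\right) 23 = 0 \left(-21\right) 23 = 0 \cdot 23 = 0$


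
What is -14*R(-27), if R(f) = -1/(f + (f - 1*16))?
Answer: -⅕ ≈ -0.20000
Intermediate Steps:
R(f) = -1/(-16 + 2*f) (R(f) = -1/(f + (f - 16)) = -1/(f + (-16 + f)) = -1/(-16 + 2*f))
-14*R(-27) = -(-14)/(-16 + 2*(-27)) = -(-14)/(-16 - 54) = -(-14)/(-70) = -(-14)*(-1)/70 = -14*1/70 = -⅕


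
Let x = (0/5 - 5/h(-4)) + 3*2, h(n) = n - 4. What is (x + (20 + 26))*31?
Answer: 13051/8 ≈ 1631.4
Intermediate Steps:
h(n) = -4 + n
x = 53/8 (x = (0/5 - 5/(-4 - 4)) + 3*2 = (0*(⅕) - 5/(-8)) + 6 = (0 - 5*(-⅛)) + 6 = (0 + 5/8) + 6 = 5/8 + 6 = 53/8 ≈ 6.6250)
(x + (20 + 26))*31 = (53/8 + (20 + 26))*31 = (53/8 + 46)*31 = (421/8)*31 = 13051/8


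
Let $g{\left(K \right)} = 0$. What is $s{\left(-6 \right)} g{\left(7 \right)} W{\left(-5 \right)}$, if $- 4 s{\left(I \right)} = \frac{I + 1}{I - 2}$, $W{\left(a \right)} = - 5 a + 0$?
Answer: $0$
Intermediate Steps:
$W{\left(a \right)} = - 5 a$
$s{\left(I \right)} = - \frac{1 + I}{4 \left(-2 + I\right)}$ ($s{\left(I \right)} = - \frac{\left(I + 1\right) \frac{1}{I - 2}}{4} = - \frac{\left(1 + I\right) \frac{1}{-2 + I}}{4} = - \frac{\frac{1}{-2 + I} \left(1 + I\right)}{4} = - \frac{1 + I}{4 \left(-2 + I\right)}$)
$s{\left(-6 \right)} g{\left(7 \right)} W{\left(-5 \right)} = \frac{-1 - -6}{4 \left(-2 - 6\right)} 0 \left(\left(-5\right) \left(-5\right)\right) = \frac{-1 + 6}{4 \left(-8\right)} 0 \cdot 25 = \frac{1}{4} \left(- \frac{1}{8}\right) 5 \cdot 0 \cdot 25 = \left(- \frac{5}{32}\right) 0 \cdot 25 = 0 \cdot 25 = 0$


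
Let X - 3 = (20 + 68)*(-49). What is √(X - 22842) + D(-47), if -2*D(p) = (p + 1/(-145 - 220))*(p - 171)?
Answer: -1870004/365 + I*√27151 ≈ -5123.3 + 164.78*I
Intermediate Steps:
X = -4309 (X = 3 + (20 + 68)*(-49) = 3 + 88*(-49) = 3 - 4312 = -4309)
D(p) = -(-171 + p)*(-1/365 + p)/2 (D(p) = -(p + 1/(-145 - 220))*(p - 171)/2 = -(p + 1/(-365))*(-171 + p)/2 = -(p - 1/365)*(-171 + p)/2 = -(-1/365 + p)*(-171 + p)/2 = -(-171 + p)*(-1/365 + p)/2)
√(X - 22842) + D(-47) = √(-4309 - 22842) + (-171/730 - ½*(-47)² + (31208/365)*(-47)) = √(-27151) + (-171/730 - ½*2209 - 1466776/365) = I*√27151 + (-171/730 - 2209/2 - 1466776/365) = I*√27151 - 1870004/365 = -1870004/365 + I*√27151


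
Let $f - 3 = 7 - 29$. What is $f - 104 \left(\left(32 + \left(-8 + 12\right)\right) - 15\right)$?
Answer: $-2203$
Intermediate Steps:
$f = -19$ ($f = 3 + \left(7 - 29\right) = 3 - 22 = -19$)
$f - 104 \left(\left(32 + \left(-8 + 12\right)\right) - 15\right) = -19 - 104 \left(\left(32 + \left(-8 + 12\right)\right) - 15\right) = -19 - 104 \left(\left(32 + 4\right) - 15\right) = -19 - 104 \left(36 - 15\right) = -19 - 2184 = -2203$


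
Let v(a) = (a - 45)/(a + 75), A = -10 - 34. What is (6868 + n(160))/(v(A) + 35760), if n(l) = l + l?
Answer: 222828/1108471 ≈ 0.20102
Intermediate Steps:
n(l) = 2*l
A = -44
v(a) = (-45 + a)/(75 + a)
(6868 + n(160))/(v(A) + 35760) = (6868 + 2*160)/((-45 - 44)/(75 - 44) + 35760) = (6868 + 320)/(-89/31 + 35760) = 7188/((1/31)*(-89) + 35760) = 7188/(-89/31 + 35760) = 7188/(1108471/31) = 7188*(31/1108471) = 222828/1108471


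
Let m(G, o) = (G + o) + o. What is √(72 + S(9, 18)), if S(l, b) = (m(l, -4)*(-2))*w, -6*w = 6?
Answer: √74 ≈ 8.6023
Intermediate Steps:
w = -1 (w = -⅙*6 = -1)
m(G, o) = G + 2*o
S(l, b) = -16 + 2*l (S(l, b) = ((l + 2*(-4))*(-2))*(-1) = ((l - 8)*(-2))*(-1) = ((-8 + l)*(-2))*(-1) = (16 - 2*l)*(-1) = -16 + 2*l)
√(72 + S(9, 18)) = √(72 + (-16 + 2*9)) = √(72 + (-16 + 18)) = √(72 + 2) = √74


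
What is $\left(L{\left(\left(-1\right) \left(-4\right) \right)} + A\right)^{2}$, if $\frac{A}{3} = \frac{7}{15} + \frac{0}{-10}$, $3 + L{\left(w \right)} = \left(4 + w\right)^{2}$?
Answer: $\frac{97344}{25} \approx 3893.8$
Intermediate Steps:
$L{\left(w \right)} = -3 + \left(4 + w\right)^{2}$
$A = \frac{7}{5}$ ($A = 3 \left(\frac{7}{15} + \frac{0}{-10}\right) = 3 \left(7 \cdot \frac{1}{15} + 0 \left(- \frac{1}{10}\right)\right) = 3 \left(\frac{7}{15} + 0\right) = 3 \cdot \frac{7}{15} = \frac{7}{5} \approx 1.4$)
$\left(L{\left(\left(-1\right) \left(-4\right) \right)} + A\right)^{2} = \left(\left(-3 + \left(4 - -4\right)^{2}\right) + \frac{7}{5}\right)^{2} = \left(\left(-3 + \left(4 + 4\right)^{2}\right) + \frac{7}{5}\right)^{2} = \left(\left(-3 + 8^{2}\right) + \frac{7}{5}\right)^{2} = \left(\left(-3 + 64\right) + \frac{7}{5}\right)^{2} = \left(61 + \frac{7}{5}\right)^{2} = \left(\frac{312}{5}\right)^{2} = \frac{97344}{25}$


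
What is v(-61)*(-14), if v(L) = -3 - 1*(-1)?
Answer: 28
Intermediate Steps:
v(L) = -2 (v(L) = -3 + 1 = -2)
v(-61)*(-14) = -2*(-14) = 28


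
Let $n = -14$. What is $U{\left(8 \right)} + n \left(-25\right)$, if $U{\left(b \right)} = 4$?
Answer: $354$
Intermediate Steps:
$U{\left(8 \right)} + n \left(-25\right) = 4 - -350 = 4 + 350 = 354$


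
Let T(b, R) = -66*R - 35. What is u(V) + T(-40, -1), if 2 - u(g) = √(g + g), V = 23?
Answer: 33 - √46 ≈ 26.218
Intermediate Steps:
T(b, R) = -35 - 66*R
u(g) = 2 - √2*√g (u(g) = 2 - √(g + g) = 2 - √(2*g) = 2 - √2*√g)
u(V) + T(-40, -1) = (2 - √2*√23) + (-35 - 66*(-1)) = (2 - √46) + (-35 + 66) = (2 - √46) + 31 = 33 - √46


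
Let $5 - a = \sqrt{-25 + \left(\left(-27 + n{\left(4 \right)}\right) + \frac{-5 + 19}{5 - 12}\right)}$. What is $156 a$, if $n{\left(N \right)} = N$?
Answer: $780 - 780 i \sqrt{2} \approx 780.0 - 1103.1 i$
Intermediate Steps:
$a = 5 - 5 i \sqrt{2}$ ($a = 5 - \sqrt{-25 + \left(\left(-27 + 4\right) + \frac{-5 + 19}{5 - 12}\right)} = 5 - \sqrt{-25 - \left(23 - \frac{14}{-7}\right)} = 5 - \sqrt{-25 + \left(-23 + 14 \left(- \frac{1}{7}\right)\right)} = 5 - \sqrt{-25 - 25} = 5 - \sqrt{-50} = 5 - 5 i \sqrt{2} \approx 5.0 - 7.0711 i$)
$156 a = 156 \left(5 - 5 i \sqrt{2}\right) = 780 - 780 i \sqrt{2}$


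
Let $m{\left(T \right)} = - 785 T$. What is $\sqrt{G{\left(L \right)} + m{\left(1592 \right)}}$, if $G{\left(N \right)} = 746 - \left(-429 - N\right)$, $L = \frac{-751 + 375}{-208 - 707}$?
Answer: $\frac{i \sqrt{1045312743585}}{915} \approx 1117.4 i$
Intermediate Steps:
$L = \frac{376}{915}$ ($L = - \frac{376}{-915} = \left(-376\right) \left(- \frac{1}{915}\right) = \frac{376}{915} \approx 0.41093$)
$G{\left(N \right)} = 1175 + N$ ($G{\left(N \right)} = 746 + \left(429 + N\right) = 1175 + N$)
$\sqrt{G{\left(L \right)} + m{\left(1592 \right)}} = \sqrt{\left(1175 + \frac{376}{915}\right) - 1249720} = \sqrt{\frac{1075501}{915} - 1249720} = \sqrt{- \frac{1142418299}{915}} = \frac{i \sqrt{1045312743585}}{915}$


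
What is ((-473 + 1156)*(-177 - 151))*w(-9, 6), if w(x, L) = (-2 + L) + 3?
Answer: -1568168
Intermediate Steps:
w(x, L) = 1 + L
((-473 + 1156)*(-177 - 151))*w(-9, 6) = ((-473 + 1156)*(-177 - 151))*(1 + 6) = (683*(-328))*7 = -224024*7 = -1568168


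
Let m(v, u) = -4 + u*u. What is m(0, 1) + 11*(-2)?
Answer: -25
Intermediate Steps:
m(v, u) = -4 + u**2
m(0, 1) + 11*(-2) = (-4 + 1**2) + 11*(-2) = (-4 + 1) - 22 = -3 - 22 = -25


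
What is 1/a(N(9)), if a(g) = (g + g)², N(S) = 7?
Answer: 1/196 ≈ 0.0051020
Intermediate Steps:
a(g) = 4*g² (a(g) = (2*g)² = 4*g²)
1/a(N(9)) = 1/(4*7²) = 1/(4*49) = 1/196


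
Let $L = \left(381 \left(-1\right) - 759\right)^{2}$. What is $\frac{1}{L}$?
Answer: $\frac{1}{1299600} \approx 7.6947 \cdot 10^{-7}$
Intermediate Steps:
$L = 1299600$ ($L = \left(-381 - 759\right)^{2} = \left(-1140\right)^{2} = 1299600$)
$\frac{1}{L} = \frac{1}{1299600}$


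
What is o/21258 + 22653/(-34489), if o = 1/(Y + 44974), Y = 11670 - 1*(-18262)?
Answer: -2774734162535/4224509187444 ≈ -0.65682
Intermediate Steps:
Y = 29932 (Y = 11670 + 18262 = 29932)
o = 1/74906 (o = 1/(29932 + 44974) = 1/74906 ≈ 1.3350e-5)
o/21258 + 22653/(-34489) = (1/74906)/21258 + 22653/(-34489) = (1/74906)*(1/21258) + 22653*(-1/34489) = 1/1592351748 - 22653/34489 = -2774734162535/4224509187444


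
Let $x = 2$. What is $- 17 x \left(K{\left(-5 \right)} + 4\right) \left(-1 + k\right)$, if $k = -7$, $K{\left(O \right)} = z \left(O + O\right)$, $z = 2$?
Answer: $-4352$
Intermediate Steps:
$K{\left(O \right)} = 4 O$ ($K{\left(O \right)} = 2 \left(O + O\right) = 2 \cdot 2 O = 4 O$)
$- 17 x \left(K{\left(-5 \right)} + 4\right) \left(-1 + k\right) = \left(-17\right) 2 \left(4 \left(-5\right) + 4\right) \left(-1 - 7\right) = - 34 \left(-20 + 4\right) \left(-8\right) = - 34 \left(\left(-16\right) \left(-8\right)\right) = \left(-34\right) 128 = -4352$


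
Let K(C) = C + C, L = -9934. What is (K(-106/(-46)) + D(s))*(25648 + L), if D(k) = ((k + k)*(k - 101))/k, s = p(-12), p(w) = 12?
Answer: -62667432/23 ≈ -2.7247e+6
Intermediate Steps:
s = 12
K(C) = 2*C
D(k) = -202 + 2*k (D(k) = ((2*k)*(-101 + k))/k = (2*k*(-101 + k))/k = -202 + 2*k)
(K(-106/(-46)) + D(s))*(25648 + L) = (2*(-106/(-46)) + (-202 + 2*12))*(25648 - 9934) = (2*(-106*(-1/46)) + (-202 + 24))*15714 = (2*(53/23) - 178)*15714 = (106/23 - 178)*15714 = -3988/23*15714 = -62667432/23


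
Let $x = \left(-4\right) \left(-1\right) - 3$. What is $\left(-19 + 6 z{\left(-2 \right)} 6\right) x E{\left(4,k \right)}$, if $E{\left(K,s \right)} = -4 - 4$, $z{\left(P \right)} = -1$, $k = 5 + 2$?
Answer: $440$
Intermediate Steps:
$k = 7$
$E{\left(K,s \right)} = -8$ ($E{\left(K,s \right)} = -4 - 4 = -8$)
$x = 1$ ($x = 4 - 3 = 1$)
$\left(-19 + 6 z{\left(-2 \right)} 6\right) x E{\left(4,k \right)} = \left(-19 + 6 \left(-1\right) 6\right) 1 \left(-8\right) = \left(-19 - 36\right) 1 \left(-8\right) = \left(-55\right) 1 \left(-8\right) = \left(-55\right) \left(-8\right) = 440$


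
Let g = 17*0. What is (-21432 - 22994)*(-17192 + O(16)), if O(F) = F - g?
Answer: 763060976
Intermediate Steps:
g = 0
O(F) = F (O(F) = F - 1*0 = F + 0 = F)
(-21432 - 22994)*(-17192 + O(16)) = (-21432 - 22994)*(-17192 + 16) = -44426*(-17176) = 763060976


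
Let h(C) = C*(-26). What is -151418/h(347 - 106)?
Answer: 75709/3133 ≈ 24.165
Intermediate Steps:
h(C) = -26*C
-151418/h(347 - 106) = -151418*(-1/(26*(347 - 106))) = -151418/((-26*241)) = -151418/(-6266) = -151418*(-1/6266) = 75709/3133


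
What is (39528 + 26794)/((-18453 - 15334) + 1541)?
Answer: -33161/16123 ≈ -2.0568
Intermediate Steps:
(39528 + 26794)/((-18453 - 15334) + 1541) = 66322/(-33787 + 1541) = 66322/(-32246) = 66322*(-1/32246) = -33161/16123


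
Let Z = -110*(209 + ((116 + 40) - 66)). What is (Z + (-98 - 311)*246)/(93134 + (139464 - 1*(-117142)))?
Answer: -33376/87435 ≈ -0.38172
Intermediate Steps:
Z = -32890 (Z = -110*(209 + (156 - 66)) = -110*(209 + 90) = -110*299 = -32890)
(Z + (-98 - 311)*246)/(93134 + (139464 - 1*(-117142))) = (-32890 + (-98 - 311)*246)/(93134 + (139464 - 1*(-117142))) = (-32890 - 409*246)/(93134 + (139464 + 117142)) = (-32890 - 100614)/(93134 + 256606) = -133504/349740 = -133504*1/349740 = -33376/87435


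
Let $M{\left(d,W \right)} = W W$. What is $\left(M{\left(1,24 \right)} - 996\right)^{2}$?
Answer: $176400$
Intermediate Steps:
$M{\left(d,W \right)} = W^{2}$
$\left(M{\left(1,24 \right)} - 996\right)^{2} = \left(24^{2} - 996\right)^{2} = \left(576 - 996\right)^{2} = \left(-420\right)^{2} = 176400$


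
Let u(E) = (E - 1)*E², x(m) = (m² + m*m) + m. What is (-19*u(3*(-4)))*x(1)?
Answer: 106704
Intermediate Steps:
x(m) = m + 2*m² (x(m) = (m² + m²) + m = 2*m² + m = m + 2*m²)
u(E) = E²*(-1 + E) (u(E) = (-1 + E)*E² = E²*(-1 + E))
(-19*u(3*(-4)))*x(1) = (-19*(3*(-4))²*(-1 + 3*(-4)))*(1*(1 + 2*1)) = (-19*(-12)²*(-1 - 12))*(1*(1 + 2)) = (-2736*(-13))*(1*3) = -19*(-1872)*3 = 35568*3 = 106704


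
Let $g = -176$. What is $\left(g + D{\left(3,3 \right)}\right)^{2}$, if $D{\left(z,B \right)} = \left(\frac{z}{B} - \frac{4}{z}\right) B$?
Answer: $31329$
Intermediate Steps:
$D{\left(z,B \right)} = B \left(- \frac{4}{z} + \frac{z}{B}\right)$ ($D{\left(z,B \right)} = \left(- \frac{4}{z} + \frac{z}{B}\right) B = B \left(- \frac{4}{z} + \frac{z}{B}\right)$)
$\left(g + D{\left(3,3 \right)}\right)^{2} = \left(-176 + \left(3 - \frac{12}{3}\right)\right)^{2} = \left(-176 + \left(3 - 12 \cdot \frac{1}{3}\right)\right)^{2} = \left(-176 + \left(3 - 4\right)\right)^{2} = \left(-176 - 1\right)^{2} = \left(-177\right)^{2} = 31329$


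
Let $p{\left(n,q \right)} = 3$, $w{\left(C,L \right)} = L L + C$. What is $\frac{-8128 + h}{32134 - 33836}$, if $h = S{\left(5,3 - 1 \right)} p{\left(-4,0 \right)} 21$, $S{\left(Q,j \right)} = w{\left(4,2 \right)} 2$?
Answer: $\frac{3560}{851} \approx 4.1833$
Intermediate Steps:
$w{\left(C,L \right)} = C + L^{2}$ ($w{\left(C,L \right)} = L^{2} + C = C + L^{2}$)
$S{\left(Q,j \right)} = 16$ ($S{\left(Q,j \right)} = \left(4 + 2^{2}\right) 2 = \left(4 + 4\right) 2 = 8 \cdot 2 = 16$)
$h = 1008$ ($h = 16 \cdot 3 \cdot 21 = 48 \cdot 21 = 1008$)
$\frac{-8128 + h}{32134 - 33836} = \frac{-8128 + 1008}{32134 - 33836} = - \frac{7120}{-1702} = \left(-7120\right) \left(- \frac{1}{1702}\right) = \frac{3560}{851}$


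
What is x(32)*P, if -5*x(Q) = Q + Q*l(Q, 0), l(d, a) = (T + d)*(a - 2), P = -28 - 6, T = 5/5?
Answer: -14144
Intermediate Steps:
T = 1 (T = 5*(⅕) = 1)
P = -34
l(d, a) = (1 + d)*(-2 + a) (l(d, a) = (1 + d)*(a - 2) = (1 + d)*(-2 + a))
x(Q) = -Q/5 - Q*(-2 - 2*Q)/5 (x(Q) = -(Q + Q*(-2 + 0 - 2*Q + 0*Q))/5 = -(Q + Q*(-2 + 0 - 2*Q + 0))/5 = -(Q + Q*(-2 - 2*Q))/5 = -Q/5 - Q*(-2 - 2*Q)/5)
x(32)*P = ((⅕)*32*(1 + 2*32))*(-34) = ((⅕)*32*(1 + 64))*(-34) = ((⅕)*32*65)*(-34) = 416*(-34) = -14144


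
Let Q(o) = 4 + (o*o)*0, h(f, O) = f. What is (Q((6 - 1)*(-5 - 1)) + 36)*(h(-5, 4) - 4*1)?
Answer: -360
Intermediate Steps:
Q(o) = 4 (Q(o) = 4 + o²*0 = 4 + 0 = 4)
(Q((6 - 1)*(-5 - 1)) + 36)*(h(-5, 4) - 4*1) = (4 + 36)*(-5 - 4*1) = 40*(-5 - 4) = 40*(-9) = -360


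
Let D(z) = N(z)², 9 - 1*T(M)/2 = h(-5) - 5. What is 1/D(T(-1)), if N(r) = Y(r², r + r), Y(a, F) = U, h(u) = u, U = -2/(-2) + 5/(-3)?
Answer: 9/4 ≈ 2.2500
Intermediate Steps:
U = -⅔ (U = -2*(-½) + 5*(-⅓) = 1 - 5/3 = -⅔ ≈ -0.66667)
Y(a, F) = -⅔
N(r) = -⅔
T(M) = 38 (T(M) = 18 - 2*(-5 - 5) = 18 - 2*(-10) = 18 + 20 = 38)
D(z) = 4/9 (D(z) = (-⅔)² = 4/9)
1/D(T(-1)) = 1/(4/9) = 9/4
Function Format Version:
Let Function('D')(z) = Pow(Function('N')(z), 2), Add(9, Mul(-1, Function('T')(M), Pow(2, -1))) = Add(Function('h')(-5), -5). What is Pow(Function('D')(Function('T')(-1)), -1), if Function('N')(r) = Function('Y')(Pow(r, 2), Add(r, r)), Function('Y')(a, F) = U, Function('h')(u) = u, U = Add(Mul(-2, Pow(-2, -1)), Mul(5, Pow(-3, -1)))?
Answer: Rational(9, 4) ≈ 2.2500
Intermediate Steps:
U = Rational(-2, 3) (U = Add(Mul(-2, Rational(-1, 2)), Mul(5, Rational(-1, 3))) = Add(1, Rational(-5, 3)) = Rational(-2, 3) ≈ -0.66667)
Function('Y')(a, F) = Rational(-2, 3)
Function('N')(r) = Rational(-2, 3)
Function('T')(M) = 38 (Function('T')(M) = Add(18, Mul(-2, Add(-5, -5))) = Add(18, Mul(-2, -10)) = Add(18, 20) = 38)
Function('D')(z) = Rational(4, 9) (Function('D')(z) = Pow(Rational(-2, 3), 2) = Rational(4, 9))
Pow(Function('D')(Function('T')(-1)), -1) = Pow(Rational(4, 9), -1) = Rational(9, 4)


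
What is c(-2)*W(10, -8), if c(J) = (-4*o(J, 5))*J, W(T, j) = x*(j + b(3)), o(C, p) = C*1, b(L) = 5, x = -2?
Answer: -96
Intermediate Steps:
o(C, p) = C
W(T, j) = -10 - 2*j (W(T, j) = -2*(j + 5) = -2*(5 + j) = -10 - 2*j)
c(J) = -4*J**2 (c(J) = (-4*J)*J = -4*J**2)
c(-2)*W(10, -8) = (-4*(-2)**2)*(-10 - 2*(-8)) = (-4*4)*(-10 + 16) = -16*6 = -96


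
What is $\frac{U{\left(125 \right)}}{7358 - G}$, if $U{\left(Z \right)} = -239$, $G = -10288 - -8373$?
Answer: $- \frac{239}{9273} \approx -0.025774$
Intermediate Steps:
$G = -1915$ ($G = -10288 + 8373 = -1915$)
$\frac{U{\left(125 \right)}}{7358 - G} = - \frac{239}{7358 - -1915} = - \frac{239}{7358 + 1915} = - \frac{239}{9273}$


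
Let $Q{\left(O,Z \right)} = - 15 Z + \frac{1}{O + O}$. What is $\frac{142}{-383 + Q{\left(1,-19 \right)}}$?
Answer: $- \frac{284}{195} \approx -1.4564$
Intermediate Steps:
$Q{\left(O,Z \right)} = \frac{1}{2 O} - 15 Z$ ($Q{\left(O,Z \right)} = - 15 Z + \frac{1}{2 O} = \frac{1}{2 O} - 15 Z$)
$\frac{142}{-383 + Q{\left(1,-19 \right)}} = \frac{142}{-383 + \left(\frac{1}{2 \cdot 1} - -285\right)} = \frac{142}{-383 + \left(\frac{1}{2} \cdot 1 + 285\right)} = \frac{142}{-383 + \left(\frac{1}{2} + 285\right)} = \frac{142}{-383 + \frac{571}{2}} = \frac{142}{- \frac{195}{2}} = 142 \left(- \frac{2}{195}\right) = - \frac{284}{195}$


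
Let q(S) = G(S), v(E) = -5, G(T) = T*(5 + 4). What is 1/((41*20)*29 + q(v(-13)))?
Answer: 1/23735 ≈ 4.2132e-5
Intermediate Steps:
G(T) = 9*T (G(T) = T*9 = 9*T)
q(S) = 9*S
1/((41*20)*29 + q(v(-13))) = 1/((41*20)*29 + 9*(-5)) = 1/(820*29 - 45) = 1/(23780 - 45) = 1/23735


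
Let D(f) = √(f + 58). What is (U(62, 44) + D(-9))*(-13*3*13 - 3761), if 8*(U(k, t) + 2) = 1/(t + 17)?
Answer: -2604547/122 ≈ -21349.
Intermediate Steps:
U(k, t) = -2 + 1/(8*(17 + t)) (U(k, t) = -2 + 1/(8*(t + 17)) = -2 + 1/(8*(17 + t)))
D(f) = √(58 + f)
(U(62, 44) + D(-9))*(-13*3*13 - 3761) = ((-271 - 16*44)/(8*(17 + 44)) + √(58 - 9))*(-13*3*13 - 3761) = ((⅛)*(-271 - 704)/61 + √49)*(-39*13 - 3761) = ((⅛)*(1/61)*(-975) + 7)*(-507 - 3761) = (-975/488 + 7)*(-4268) = (2441/488)*(-4268) = -2604547/122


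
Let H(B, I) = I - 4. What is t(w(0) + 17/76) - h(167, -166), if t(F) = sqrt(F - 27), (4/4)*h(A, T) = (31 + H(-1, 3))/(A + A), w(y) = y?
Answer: -15/167 + I*sqrt(38665)/38 ≈ -0.08982 + 5.1746*I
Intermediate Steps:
H(B, I) = -4 + I
h(A, T) = 15/A (h(A, T) = (31 + (-4 + 3))/(A + A) = (31 - 1)/((2*A)) = 30*(1/(2*A)) = 15/A)
t(F) = sqrt(-27 + F)
t(w(0) + 17/76) - h(167, -166) = sqrt(-27 + (0 + 17/76)) - 15/167 = sqrt(-27 + (0 + 17*(1/76))) - 15/167 = sqrt(-27 + (0 + 17/76)) - 1*15/167 = sqrt(-27 + 17/76) - 15/167 = sqrt(-2035/76) - 15/167 = I*sqrt(38665)/38 - 15/167 = -15/167 + I*sqrt(38665)/38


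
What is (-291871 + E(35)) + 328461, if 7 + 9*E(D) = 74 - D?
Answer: 329342/9 ≈ 36594.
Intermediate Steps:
E(D) = 67/9 - D/9 (E(D) = -7/9 + (74 - D)/9 = -7/9 + (74/9 - D/9) = 67/9 - D/9)
(-291871 + E(35)) + 328461 = (-291871 + (67/9 - 1/9*35)) + 328461 = (-291871 + (67/9 - 35/9)) + 328461 = (-291871 + 32/9) + 328461 = -2626807/9 + 328461 = 329342/9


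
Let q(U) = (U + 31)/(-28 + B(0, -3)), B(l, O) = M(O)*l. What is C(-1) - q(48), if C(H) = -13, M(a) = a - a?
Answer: -285/28 ≈ -10.179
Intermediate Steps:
M(a) = 0
B(l, O) = 0 (B(l, O) = 0*l = 0)
q(U) = -31/28 - U/28 (q(U) = (U + 31)/(-28 + 0) = (31 + U)/(-28) = (31 + U)*(-1/28) = -31/28 - U/28)
C(-1) - q(48) = -13 - (-31/28 - 1/28*48) = -13 - (-31/28 - 12/7) = -13 - 1*(-79/28) = -13 + 79/28 = -285/28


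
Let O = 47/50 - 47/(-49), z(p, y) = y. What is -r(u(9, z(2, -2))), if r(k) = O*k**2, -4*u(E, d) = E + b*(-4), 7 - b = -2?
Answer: -3392037/39200 ≈ -86.531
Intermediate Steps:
b = 9 (b = 7 - 1*(-2) = 7 + 2 = 9)
u(E, d) = 9 - E/4 (u(E, d) = -(E + 9*(-4))/4 = -(E - 36)/4 = -(-36 + E)/4 = 9 - E/4)
O = 4653/2450 (O = 47*(1/50) - 47*(-1/49) = 47/50 + 47/49 = 4653/2450 ≈ 1.8992)
r(k) = 4653*k**2/2450
-r(u(9, z(2, -2))) = -4653*(9 - 1/4*9)**2/2450 = -4653*(9 - 9/4)**2/2450 = -4653*(27/4)**2/2450 = -4653*729/(2450*16) = -1*3392037/39200 = -3392037/39200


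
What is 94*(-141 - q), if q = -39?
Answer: -9588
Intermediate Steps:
94*(-141 - q) = 94*(-141 - 1*(-39)) = 94*(-141 + 39) = 94*(-102) = -9588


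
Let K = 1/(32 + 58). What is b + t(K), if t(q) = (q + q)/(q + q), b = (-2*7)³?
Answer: -2743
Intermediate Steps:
K = 1/90 ≈ 0.011111
b = -2744 (b = (-14)³ = -2744)
t(q) = 1 (t(q) = (2*q)/((2*q)) = (2*q)*(1/(2*q)) = 1)
b + t(K) = -2744 + 1 = -2743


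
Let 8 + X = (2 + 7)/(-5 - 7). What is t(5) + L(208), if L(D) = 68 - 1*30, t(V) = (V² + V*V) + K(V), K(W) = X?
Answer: 317/4 ≈ 79.250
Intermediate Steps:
X = -35/4 (X = -8 + (2 + 7)/(-5 - 7) = -8 + 9/(-12) = -8 + 9*(-1/12) = -8 - ¾ = -35/4 ≈ -8.7500)
K(W) = -35/4
t(V) = -35/4 + 2*V² (t(V) = (V² + V*V) - 35/4 = (V² + V²) - 35/4 = 2*V² - 35/4 = -35/4 + 2*V²)
L(D) = 38 (L(D) = 68 - 30 = 38)
t(5) + L(208) = (-35/4 + 2*5²) + 38 = (-35/4 + 2*25) + 38 = (-35/4 + 50) + 38 = 165/4 + 38 = 317/4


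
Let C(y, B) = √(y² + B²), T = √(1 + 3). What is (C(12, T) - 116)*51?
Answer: -5916 + 102*√37 ≈ -5295.6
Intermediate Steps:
T = 2 (T = √4 = 2)
C(y, B) = √(B² + y²)
(C(12, T) - 116)*51 = (√(2² + 12²) - 116)*51 = (√(4 + 144) - 116)*51 = (√148 - 116)*51 = (2*√37 - 116)*51 = (-116 + 2*√37)*51 = -5916 + 102*√37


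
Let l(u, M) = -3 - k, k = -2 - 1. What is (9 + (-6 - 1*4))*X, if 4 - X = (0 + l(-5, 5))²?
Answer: -4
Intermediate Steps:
k = -3
l(u, M) = 0 (l(u, M) = -3 - 1*(-3) = -3 + 3 = 0)
X = 4 (X = 4 - (0 + 0)² = 4 - 1*0² = 4 - 1*0 = 4 + 0 = 4)
(9 + (-6 - 1*4))*X = (9 + (-6 - 1*4))*4 = (9 + (-6 - 4))*4 = (9 - 10)*4 = -1*4 = -4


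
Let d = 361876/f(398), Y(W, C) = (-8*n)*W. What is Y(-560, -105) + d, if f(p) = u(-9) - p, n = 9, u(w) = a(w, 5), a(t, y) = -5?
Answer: 15887084/403 ≈ 39422.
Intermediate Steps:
u(w) = -5
f(p) = -5 - p
Y(W, C) = -72*W (Y(W, C) = (-8*9)*W = -72*W)
d = -361876/403 (d = 361876/(-5 - 1*398) = 361876/(-5 - 398) = 361876/(-403) = 361876*(-1/403) = -361876/403 ≈ -897.96)
Y(-560, -105) + d = -72*(-560) - 361876/403 = 40320 - 361876/403 = 15887084/403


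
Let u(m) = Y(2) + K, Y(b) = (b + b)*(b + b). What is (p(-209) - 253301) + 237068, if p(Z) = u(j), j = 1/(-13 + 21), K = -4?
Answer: -16221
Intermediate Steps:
Y(b) = 4*b² (Y(b) = (2*b)*(2*b) = 4*b²)
j = ⅛ (j = 1/8 = ⅛ ≈ 0.12500)
u(m) = 12 (u(m) = 4*2² - 4 = 4*4 - 4 = 16 - 4 = 12)
p(Z) = 12
(p(-209) - 253301) + 237068 = (12 - 253301) + 237068 = -253289 + 237068 = -16221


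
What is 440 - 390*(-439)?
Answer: 171650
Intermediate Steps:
440 - 390*(-439) = 440 + 171210 = 171650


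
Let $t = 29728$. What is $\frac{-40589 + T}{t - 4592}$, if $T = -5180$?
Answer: $- \frac{45769}{25136} \approx -1.8209$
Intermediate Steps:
$\frac{-40589 + T}{t - 4592} = \frac{-40589 - 5180}{29728 - 4592} = - \frac{45769}{25136}$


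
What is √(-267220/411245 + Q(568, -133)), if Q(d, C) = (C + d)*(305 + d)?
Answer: 43*√1389399375151/82249 ≈ 616.24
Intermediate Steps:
Q(d, C) = (305 + d)*(C + d)
√(-267220/411245 + Q(568, -133)) = √(-267220/411245 + (568² + 305*(-133) + 305*568 - 133*568)) = √(-267220*1/411245 + (322624 - 40565 + 173240 - 75544)) = √(-53444/82249 + 379755) = √(31234415551/82249) = 43*√1389399375151/82249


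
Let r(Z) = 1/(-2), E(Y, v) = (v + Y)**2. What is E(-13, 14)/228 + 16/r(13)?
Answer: -7295/228 ≈ -31.996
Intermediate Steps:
E(Y, v) = (Y + v)**2
r(Z) = -1/2
E(-13, 14)/228 + 16/r(13) = (-13 + 14)**2/228 + 16/(-1/2) = 1**2*(1/228) + 16*(-2) = 1*(1/228) - 32 = 1/228 - 32 = -7295/228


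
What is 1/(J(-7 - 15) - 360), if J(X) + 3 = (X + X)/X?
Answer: -1/361 ≈ -0.0027701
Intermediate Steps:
J(X) = -1 (J(X) = -3 + (X + X)/X = -3 + (2*X)/X = -3 + 2 = -1)
1/(J(-7 - 15) - 360) = 1/(-1 - 360) = 1/(-361) = -1/361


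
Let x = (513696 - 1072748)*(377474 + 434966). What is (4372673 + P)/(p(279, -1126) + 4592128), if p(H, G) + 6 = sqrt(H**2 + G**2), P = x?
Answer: -695234771360772418/7029194372389 + 151397278069*sqrt(1345717)/7029194372389 ≈ -98882.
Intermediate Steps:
x = -454196206880 (x = -559052*812440 = -454196206880)
P = -454196206880
p(H, G) = -6 + sqrt(G**2 + H**2) (p(H, G) = -6 + sqrt(H**2 + G**2) = -6 + sqrt(G**2 + H**2))
(4372673 + P)/(p(279, -1126) + 4592128) = (4372673 - 454196206880)/((-6 + sqrt((-1126)**2 + 279**2)) + 4592128) = -454191834207/((-6 + sqrt(1267876 + 77841)) + 4592128) = -454191834207/((-6 + sqrt(1345717)) + 4592128) = -454191834207/(4592122 + sqrt(1345717))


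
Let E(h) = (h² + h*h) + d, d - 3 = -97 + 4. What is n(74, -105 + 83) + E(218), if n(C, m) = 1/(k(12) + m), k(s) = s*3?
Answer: 1329413/14 ≈ 94958.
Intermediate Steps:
d = -90 (d = 3 + (-97 + 4) = 3 - 93 = -90)
k(s) = 3*s
n(C, m) = 1/(36 + m) (n(C, m) = 1/(3*12 + m) = 1/(36 + m))
E(h) = -90 + 2*h² (E(h) = (h² + h*h) - 90 = (h² + h²) - 90 = 2*h² - 90 = -90 + 2*h²)
n(74, -105 + 83) + E(218) = 1/(36 + (-105 + 83)) + (-90 + 2*218²) = 1/(36 - 22) + (-90 + 2*47524) = 1/14 + (-90 + 95048) = 1/14 + 94958 = 1329413/14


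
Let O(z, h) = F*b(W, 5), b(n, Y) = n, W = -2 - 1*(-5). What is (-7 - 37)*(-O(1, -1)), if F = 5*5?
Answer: 3300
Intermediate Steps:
W = 3 (W = -2 + 5 = 3)
F = 25
O(z, h) = 75 (O(z, h) = 25*3 = 75)
(-7 - 37)*(-O(1, -1)) = (-7 - 37)*(-1*75) = -44*(-75) = 3300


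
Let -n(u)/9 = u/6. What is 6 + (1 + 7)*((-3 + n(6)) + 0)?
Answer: -90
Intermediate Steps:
n(u) = -3*u/2 (n(u) = -9*u/6 = -3*u/2)
6 + (1 + 7)*((-3 + n(6)) + 0) = 6 + (1 + 7)*((-3 - 3/2*6) + 0) = 6 + 8*((-3 - 9) + 0) = 6 + 8*(-12 + 0) = 6 + 8*(-12) = 6 - 96 = -90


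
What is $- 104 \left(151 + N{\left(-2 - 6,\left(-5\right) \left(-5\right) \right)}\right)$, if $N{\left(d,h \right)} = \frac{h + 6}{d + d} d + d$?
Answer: $-16484$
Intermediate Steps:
$N{\left(d,h \right)} = 3 + d + \frac{h}{2}$ ($N{\left(d,h \right)} = \frac{6 + h}{2 d} d + d = \left(3 + \frac{h}{2}\right) + d = 3 + d + \frac{h}{2}$)
$- 104 \left(151 + N{\left(-2 - 6,\left(-5\right) \left(-5\right) \right)}\right) = - 104 \left(151 + \left(3 - 8 + \frac{\left(-5\right) \left(-5\right)}{2}\right)\right) = - 104 \left(151 + \left(3 - 8 + \frac{1}{2} \cdot 25\right)\right) = - 104 \left(151 + \left(3 - 8 + \frac{25}{2}\right)\right) = - 104 \left(151 + \frac{15}{2}\right) = \left(-104\right) \frac{317}{2} = -16484$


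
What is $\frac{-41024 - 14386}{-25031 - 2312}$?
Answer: $\frac{55410}{27343} \approx 2.0265$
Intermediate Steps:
$\frac{-41024 - 14386}{-25031 - 2312} = - \frac{55410}{-27343} = \left(-55410\right) \left(- \frac{1}{27343}\right) = \frac{55410}{27343}$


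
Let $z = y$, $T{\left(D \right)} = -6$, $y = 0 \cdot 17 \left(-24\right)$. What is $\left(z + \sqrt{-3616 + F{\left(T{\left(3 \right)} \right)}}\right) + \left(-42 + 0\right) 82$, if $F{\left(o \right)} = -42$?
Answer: $-3444 + i \sqrt{3658} \approx -3444.0 + 60.481 i$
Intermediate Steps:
$y = 0$ ($y = 0 \left(-24\right) = 0$)
$z = 0$
$\left(z + \sqrt{-3616 + F{\left(T{\left(3 \right)} \right)}}\right) + \left(-42 + 0\right) 82 = \left(0 + \sqrt{-3616 - 42}\right) + \left(-42 + 0\right) 82 = \left(0 + \sqrt{-3658}\right) - 3444 = \left(0 + i \sqrt{3658}\right) - 3444 = i \sqrt{3658} - 3444 = -3444 + i \sqrt{3658}$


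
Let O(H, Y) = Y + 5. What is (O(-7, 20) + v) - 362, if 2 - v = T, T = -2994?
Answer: 2659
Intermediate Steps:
v = 2996 (v = 2 - 1*(-2994) = 2 + 2994 = 2996)
O(H, Y) = 5 + Y
(O(-7, 20) + v) - 362 = ((5 + 20) + 2996) - 362 = (25 + 2996) - 362 = 3021 - 362 = 2659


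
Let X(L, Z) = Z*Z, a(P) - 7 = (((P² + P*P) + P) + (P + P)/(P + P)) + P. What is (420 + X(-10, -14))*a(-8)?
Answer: 73920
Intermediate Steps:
a(P) = 8 + 2*P + 2*P² (a(P) = 7 + ((((P² + P*P) + P) + (P + P)/(P + P)) + P) = 7 + ((((P² + P²) + P) + (2*P)/((2*P))) + P) = 7 + (((2*P² + P) + (2*P)*(1/(2*P))) + P) = 7 + (((P + 2*P²) + 1) + P) = 7 + ((1 + P + 2*P²) + P) = 7 + (1 + 2*P + 2*P²) = 8 + 2*P + 2*P²)
X(L, Z) = Z²
(420 + X(-10, -14))*a(-8) = (420 + (-14)²)*(8 + 2*(-8) + 2*(-8)²) = (420 + 196)*(8 - 16 + 2*64) = 616*(8 - 16 + 128) = 616*120 = 73920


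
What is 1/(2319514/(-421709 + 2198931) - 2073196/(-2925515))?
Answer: 2599644809665/5235151270611 ≈ 0.49657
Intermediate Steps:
1/(2319514/(-421709 + 2198931) - 2073196/(-2925515)) = 1/(2319514/1777222 - 2073196*(-1/2925515)) = 1/(2319514*(1/1777222) + 2073196/2925515) = 1/(1159757/888611 + 2073196/2925515) = 1/(5235151270611/2599644809665) = 2599644809665/5235151270611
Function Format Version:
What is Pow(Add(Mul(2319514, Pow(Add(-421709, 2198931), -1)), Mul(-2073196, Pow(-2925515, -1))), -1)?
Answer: Rational(2599644809665, 5235151270611) ≈ 0.49657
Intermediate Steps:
Pow(Add(Mul(2319514, Pow(Add(-421709, 2198931), -1)), Mul(-2073196, Pow(-2925515, -1))), -1) = Pow(Add(Mul(2319514, Pow(1777222, -1)), Mul(-2073196, Rational(-1, 2925515))), -1) = Pow(Add(Mul(2319514, Rational(1, 1777222)), Rational(2073196, 2925515)), -1) = Pow(Add(Rational(1159757, 888611), Rational(2073196, 2925515)), -1) = Pow(Rational(5235151270611, 2599644809665), -1) = Rational(2599644809665, 5235151270611)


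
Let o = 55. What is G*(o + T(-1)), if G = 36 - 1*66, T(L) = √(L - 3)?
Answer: -1650 - 60*I ≈ -1650.0 - 60.0*I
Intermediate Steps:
T(L) = √(-3 + L)
G = -30 (G = 36 - 66 = -30)
G*(o + T(-1)) = -30*(55 + √(-3 - 1)) = -30*(55 + √(-4)) = -30*(55 + 2*I) = -1650 - 60*I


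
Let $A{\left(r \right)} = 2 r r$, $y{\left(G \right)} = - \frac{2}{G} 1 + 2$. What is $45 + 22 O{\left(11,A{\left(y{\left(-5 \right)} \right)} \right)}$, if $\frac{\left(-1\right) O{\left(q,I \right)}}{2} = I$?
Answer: $- \frac{11547}{25} \approx -461.88$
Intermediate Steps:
$y{\left(G \right)} = 2 - \frac{2}{G}$ ($y{\left(G \right)} = - \frac{2}{G} + 2 = 2 - \frac{2}{G}$)
$A{\left(r \right)} = 2 r^{2}$
$O{\left(q,I \right)} = - 2 I$
$45 + 22 O{\left(11,A{\left(y{\left(-5 \right)} \right)} \right)} = 45 + 22 \left(- 2 \cdot 2 \left(2 - \frac{2}{-5}\right)^{2}\right) = 45 + 22 \left(- 2 \cdot 2 \left(2 - - \frac{2}{5}\right)^{2}\right) = 45 + 22 \left(- 2 \cdot 2 \left(2 + \frac{2}{5}\right)^{2}\right) = 45 + 22 \left(- 2 \cdot 2 \left(\frac{12}{5}\right)^{2}\right) = 45 + 22 \left(- 2 \cdot 2 \cdot \frac{144}{25}\right) = 45 + 22 \left(\left(-2\right) \frac{288}{25}\right) = 45 + 22 \left(- \frac{576}{25}\right) = 45 - \frac{12672}{25} = - \frac{11547}{25}$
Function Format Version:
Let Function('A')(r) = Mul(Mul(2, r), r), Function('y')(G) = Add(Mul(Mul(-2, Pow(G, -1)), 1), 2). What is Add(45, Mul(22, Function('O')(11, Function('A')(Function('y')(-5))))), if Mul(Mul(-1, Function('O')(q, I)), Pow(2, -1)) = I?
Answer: Rational(-11547, 25) ≈ -461.88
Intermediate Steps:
Function('y')(G) = Add(2, Mul(-2, Pow(G, -1))) (Function('y')(G) = Add(Mul(-2, Pow(G, -1)), 2) = Add(2, Mul(-2, Pow(G, -1))))
Function('A')(r) = Mul(2, Pow(r, 2))
Function('O')(q, I) = Mul(-2, I)
Add(45, Mul(22, Function('O')(11, Function('A')(Function('y')(-5))))) = Add(45, Mul(22, Mul(-2, Mul(2, Pow(Add(2, Mul(-2, Pow(-5, -1))), 2))))) = Add(45, Mul(22, Mul(-2, Mul(2, Pow(Add(2, Mul(-2, Rational(-1, 5))), 2))))) = Add(45, Mul(22, Mul(-2, Mul(2, Pow(Add(2, Rational(2, 5)), 2))))) = Add(45, Mul(22, Mul(-2, Mul(2, Pow(Rational(12, 5), 2))))) = Add(45, Mul(22, Mul(-2, Mul(2, Rational(144, 25))))) = Add(45, Mul(22, Mul(-2, Rational(288, 25)))) = Add(45, Mul(22, Rational(-576, 25))) = Add(45, Rational(-12672, 25)) = Rational(-11547, 25)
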